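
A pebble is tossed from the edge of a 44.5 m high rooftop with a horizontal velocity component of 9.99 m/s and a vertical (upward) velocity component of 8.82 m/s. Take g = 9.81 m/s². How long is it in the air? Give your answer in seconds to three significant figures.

The projectile lands when y = 44.5 + (8.820) t − ½·9.81·t² = 0. Positive root: t = (8.820 + √(8.820² + 2·9.81·44.5)) / 9.81 = (8.820 + 30.84) / 9.81 = 4.042 s.

4.04 s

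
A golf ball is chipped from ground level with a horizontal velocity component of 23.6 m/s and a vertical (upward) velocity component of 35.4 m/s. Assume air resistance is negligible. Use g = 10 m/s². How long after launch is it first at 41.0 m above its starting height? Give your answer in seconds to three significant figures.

1.46 s

Set y = v_y0 t − ½ g t² = 41.0: 5.000 t² − 35.40 t + 41.0 = 0.
t = [35.40 ± √(35.40² − 2·10.0·41.0)] / 10.0 = (35.40 ± 20.81) / 10.0, so t = 1.459 s or t = 5.621 s.
The first (ascending) time is 1.459 s.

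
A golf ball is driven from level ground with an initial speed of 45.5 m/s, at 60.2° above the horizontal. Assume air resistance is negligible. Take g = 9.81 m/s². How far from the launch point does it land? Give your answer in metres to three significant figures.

vₓ = 45.50 cos 60.2° = 22.61 m/s; v_y0 = 45.50 sin 60.2° = 39.48 m/s.
Time aloft: T = 2 v_y0 / g = 2 × 39.48 / 9.81 = 8.050 s.
Horizontal distance R = vₓ T = 22.61 × 8.050 = 182.0 m.

182 m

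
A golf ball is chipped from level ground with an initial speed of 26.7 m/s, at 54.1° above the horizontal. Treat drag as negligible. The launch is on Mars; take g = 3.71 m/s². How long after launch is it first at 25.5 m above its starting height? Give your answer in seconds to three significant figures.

1.33 s

Horizontal component vₓ = 26.70 cos 54.1° = 15.66 m/s; vertical v_y0 = 26.70 sin 54.1° = 21.63 m/s.
Set y = v_y0 t − ½ g t² = 25.5: 1.855 t² − 21.63 t + 25.5 = 0.
Quadratic formula: t = (21.63 ± √278.57) / 3.71 = (21.63 ± 16.69) / 3.71 → t = 1.331 s or 10.33 s.
The first (ascending) time is 1.331 s.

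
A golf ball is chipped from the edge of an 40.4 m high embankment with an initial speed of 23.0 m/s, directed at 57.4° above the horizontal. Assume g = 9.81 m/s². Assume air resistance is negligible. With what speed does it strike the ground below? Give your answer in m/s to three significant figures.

vₓ = 23.00 cos 57.4° = 12.39 m/s; v_y0 = 23.00 sin 57.4° = 19.38 m/s.
The projectile lands when y = 40.4 + (19.38) t − ½·9.81·t² = 0. Positive root: t = (19.38 + √(19.38² + 2·9.81·40.4)) / 9.81 = (19.38 + 34.18) / 9.81 = 5.459 s.
Vertical velocity at impact: v_y = v_y0 − g t = 19.38 − 9.81 × 5.459 = −34.18 m/s.
Speed: |v| = √(vₓ² + v_y²) = √(12.39² + 34.18²) = 36.35 m/s.

36.4 m/s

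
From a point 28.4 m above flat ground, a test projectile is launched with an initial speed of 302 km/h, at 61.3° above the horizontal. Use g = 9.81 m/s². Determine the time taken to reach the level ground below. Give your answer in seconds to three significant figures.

15.4 s

Convert: 302 km/h = 302/3.6 = 83.89 m/s.
vₓ = 83.89 cos 61.3° = 40.29 m/s; v_y0 = 83.89 sin 61.3° = 73.58 m/s.
The projectile lands when y = 28.4 + (73.58) t − ½·9.81·t² = 0. Positive root: t = (73.58 + √(73.58² + 2·9.81·28.4)) / 9.81 = (73.58 + 77.28) / 9.81 = 15.38 s.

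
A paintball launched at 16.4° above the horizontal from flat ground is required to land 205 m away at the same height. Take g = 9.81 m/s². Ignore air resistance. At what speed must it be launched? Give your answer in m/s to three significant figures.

60.9 m/s

Level-ground range: R = v₀² sin(2θ)/g, so v₀ = √(gR / sin 2θ).
v₀ = √(9.81 × 205 / sin 32.80°) = √(2011 / 0.5417) = √3712.4 = 60.93 m/s.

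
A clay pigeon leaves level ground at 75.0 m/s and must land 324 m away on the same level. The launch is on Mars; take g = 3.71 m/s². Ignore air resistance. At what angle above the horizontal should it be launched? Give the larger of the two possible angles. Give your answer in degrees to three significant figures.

83.8°

Level-ground range R = v₀² sin(2θ)/g ⇒ sin(2θ) = gR/v₀² = 3.71 × 324 / 75.0² = 0.2137.
2θ = 12.34° or 180° − 12.34° = 167.7°, so θ = 6.170° or 83.83°.
The larger angle is 83.83°.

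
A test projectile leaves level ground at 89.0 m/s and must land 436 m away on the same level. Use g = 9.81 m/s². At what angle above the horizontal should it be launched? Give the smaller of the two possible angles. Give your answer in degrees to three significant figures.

R = v₀² sin 2θ / g gives sin 2θ = gR/v₀² = 9.81·436/89.0² = 0.5400.
2θ = 32.68° or 180° − 32.68° = 147.3°, so θ = 16.34° or 73.66°.
The smaller angle is 16.34°.

16.3°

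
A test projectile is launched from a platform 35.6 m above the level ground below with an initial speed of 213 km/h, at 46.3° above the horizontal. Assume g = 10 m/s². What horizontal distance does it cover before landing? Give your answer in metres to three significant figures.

381 m

Convert: 213 km/h = 213/3.6 = 59.17 m/s.
Components: vₓ = 59.17 cos 46.3° = 40.88 m/s, v_y0 = 59.17 sin 46.3° = 42.78 m/s.
Vertical motion (up positive, ground at y = 0): 5.000 t² − (42.78) t − 35.6 = 0, so t = (42.78 + √(42.78² + 2·10.0·35.6)) / 10.0 = (42.78 + 50.42) / 10.0 = 9.319 s.
Horizontal distance: R = vₓ t = 40.88 × 9.319 = 380.9 m.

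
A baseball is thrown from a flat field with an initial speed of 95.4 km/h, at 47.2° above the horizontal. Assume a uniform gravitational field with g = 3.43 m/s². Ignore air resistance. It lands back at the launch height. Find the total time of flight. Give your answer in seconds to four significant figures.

11.34 s

Convert: 95.4 km/h = 95.4/3.6 = 26.50 m/s.
Components: vₓ = 26.50 cos 47.2° = 18.01 m/s, v_y0 = 26.50 sin 47.2° = 19.44 m/s.
It returns to y = 0 when t = 2 v_y0 / g = 2(19.44)/3.43 = 11.34 s.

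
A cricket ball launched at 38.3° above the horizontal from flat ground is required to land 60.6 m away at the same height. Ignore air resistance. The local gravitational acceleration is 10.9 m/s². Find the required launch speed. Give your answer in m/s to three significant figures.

26.1 m/s

Level-ground range: R = v₀² sin(2θ)/g, so v₀ = √(gR / sin 2θ).
v₀ = √(10.9 × 60.6 / sin 76.60°) = √(660.5 / 0.9728) = √679.03 = 26.06 m/s.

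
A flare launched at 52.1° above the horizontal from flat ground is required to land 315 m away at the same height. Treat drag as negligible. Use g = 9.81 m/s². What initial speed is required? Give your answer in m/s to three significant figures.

On level ground R = v₀² sin 2θ / g ⇒ v₀ = √(gR / sin 2θ).
v₀ = √(9.81 × 315 / sin 104.2°) = √(3090 / 0.9694) = √3187.5 = 56.46 m/s.

56.5 m/s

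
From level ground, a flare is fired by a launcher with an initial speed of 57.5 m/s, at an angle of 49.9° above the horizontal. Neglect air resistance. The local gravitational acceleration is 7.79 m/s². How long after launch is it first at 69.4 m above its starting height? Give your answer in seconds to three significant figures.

1.90 s

Resolve: vₓ = 57.50 cos 49.9° = 37.04 m/s and v_y0 = 57.50 sin 49.9° = 43.98 m/s.
Require v_y0 t − ½ g t² = 69.4, i.e. 3.895 t² − 43.98 t + 69.4 = 0.
t = [43.98 ± √(43.98² − 2·7.79·69.4)] / 7.79 = (43.98 ± 29.21) / 7.79, so t = 1.896 s or t = 9.396 s.
The first (ascending) time is 1.896 s.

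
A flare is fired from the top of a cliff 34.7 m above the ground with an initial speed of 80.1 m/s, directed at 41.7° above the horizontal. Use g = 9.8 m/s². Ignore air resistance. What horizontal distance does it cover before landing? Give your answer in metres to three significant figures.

687 m

Resolve: vₓ = 80.10 cos 41.7° = 59.81 m/s and v_y0 = 80.10 sin 41.7° = 53.28 m/s.
With up positive and y = 0 at the ground: y(t) = 34.7 + (53.28) t − 4.900 t². Setting y = 0 and taking the positive root: t = [53.28 + √(53.28² + 2·9.80·34.7)] / 9.80 = (53.28 + 59.32) / 9.80 = 11.49 s.
Horizontal distance: R = vₓ t = 59.81 × 11.49 = 687.2 m.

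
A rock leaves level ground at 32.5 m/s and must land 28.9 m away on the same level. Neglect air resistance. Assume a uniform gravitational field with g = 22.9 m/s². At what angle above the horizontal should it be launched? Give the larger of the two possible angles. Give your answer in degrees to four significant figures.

70.60°

R = v₀² sin 2θ / g gives sin 2θ = gR/v₀² = 22.9·28.9/32.5² = 0.6266.
2θ = 38.80° or 180° − 38.80° = 141.2°, so θ = 19.40° or 70.60°.
The larger angle is 70.60°.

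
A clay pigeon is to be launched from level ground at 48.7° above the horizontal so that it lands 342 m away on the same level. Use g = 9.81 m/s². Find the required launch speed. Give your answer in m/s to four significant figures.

58.17 m/s

From R = (v₀² / g) sin 2θ: v₀ = √(gR / sin 2θ).
v₀ = √(9.81 × 342 / sin 97.40°) = √(3355 / 0.9917) = √3383.2 = 58.17 m/s.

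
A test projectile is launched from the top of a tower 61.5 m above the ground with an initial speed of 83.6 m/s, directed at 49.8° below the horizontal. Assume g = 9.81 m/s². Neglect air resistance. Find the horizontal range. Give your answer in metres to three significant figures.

Horizontal component vₓ = 83.60 cos 49.8° = 53.96 m/s; vertical v_y0 = −63.85 m/s (downward).
With up positive and y = 0 at the ground: y(t) = 61.5 + (−63.85) t − 4.905 t². Setting y = 0 and taking the positive root: t = [−63.85 + √(63.85² + 2·9.81·61.5)] / 9.81 = (−63.85 + 72.69) / 9.81 = 0.9008 s.
Horizontal distance: R = vₓ t = 53.96 × 0.9008 = 48.61 m.

48.6 m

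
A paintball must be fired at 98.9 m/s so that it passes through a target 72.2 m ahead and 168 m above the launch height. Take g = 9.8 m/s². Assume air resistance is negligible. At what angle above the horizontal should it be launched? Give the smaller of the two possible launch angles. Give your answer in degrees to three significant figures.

Trajectory: y = x tanθ − g x² (1 + tan²θ)/(2v₀²). With x = 72.2, y = 168, v₀ = 98.9, g = 9.80:
2.611 tan²θ − 72.2 tanθ + (170.6) = 0.
tanθ = [72.2 ± √(72.2² − 4 × 2.611 × (170.6))] / (2 × 2.611) = (72.2 ± 58.57) / 5.223, giving tanθ = 2.609 or 25.04.
θ = 69.03° or 87.71°; the smaller is 69.03°.

69.0°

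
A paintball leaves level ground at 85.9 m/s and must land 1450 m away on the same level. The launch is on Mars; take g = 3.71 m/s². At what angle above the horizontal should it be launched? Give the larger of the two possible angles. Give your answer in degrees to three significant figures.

Level-ground range R = v₀² sin(2θ)/g ⇒ sin(2θ) = gR/v₀² = 3.71 × 1450 / 85.9² = 0.7290.
2θ = 46.81° or 180° − 46.81° = 133.2°, so θ = 23.40° or 66.60°.
The larger angle is 66.60°.

66.6°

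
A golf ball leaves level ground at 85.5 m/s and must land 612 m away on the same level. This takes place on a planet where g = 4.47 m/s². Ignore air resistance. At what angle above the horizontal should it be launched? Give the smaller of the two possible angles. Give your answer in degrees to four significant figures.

From R = (v₀²/g) sin 2θ: sin 2θ = 4.47 × 612 / 7310.2 = 0.3742.
2θ = 21.98° or 180° − 21.98° = 158.0°, so θ = 10.99° or 79.01°.
The smaller angle is 10.99°.

10.99°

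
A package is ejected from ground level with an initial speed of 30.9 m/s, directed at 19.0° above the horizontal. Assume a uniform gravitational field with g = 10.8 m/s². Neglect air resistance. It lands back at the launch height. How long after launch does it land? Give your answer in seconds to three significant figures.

1.86 s

vₓ = 30.90 cos 19.0° = 29.22 m/s; v_y0 = 30.90 sin 19.0° = 10.06 m/s.
Time of flight on level ground: T = 2 v_y0 / g = 2 × 10.06 / 10.8 = 1.863 s.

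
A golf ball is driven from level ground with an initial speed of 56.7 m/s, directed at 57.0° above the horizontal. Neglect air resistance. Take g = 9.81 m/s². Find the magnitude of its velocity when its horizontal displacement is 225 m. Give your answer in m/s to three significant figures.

39.1 m/s

Resolve: vₓ = 56.70 cos 57.0° = 30.88 m/s and v_y0 = 56.70 sin 57.0° = 47.55 m/s.
At x = 225 m, t = x/vₓ = 225/30.88 = 7.286 s.
Vertical velocity there: v_y = v_y0 − g t = 47.55 − 9.81 × 7.286 = −23.92 m/s.
Speed: √(vₓ² + v_y²) = √(30.88² + 23.92²) = 39.06 m/s.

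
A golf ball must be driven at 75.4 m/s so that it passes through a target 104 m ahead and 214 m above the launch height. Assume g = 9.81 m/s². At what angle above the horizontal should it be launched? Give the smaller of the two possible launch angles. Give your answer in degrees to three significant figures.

Trajectory: y = x tanθ − g x² (1 + tan²θ)/(2v₀²). With x = 104, y = 214, v₀ = 75.4, g = 9.81:
9.332 tan²θ − 104 tanθ + (223.3) = 0.
tanθ = [104 ± √(104² − 4 × 9.332 × (223.3))] / (2 × 9.332) = (104 ± 49.80) / 18.66, giving tanθ = 2.904 or 8.241.
θ = 71.00° or 83.08°; the smaller is 71.00°.

71.0°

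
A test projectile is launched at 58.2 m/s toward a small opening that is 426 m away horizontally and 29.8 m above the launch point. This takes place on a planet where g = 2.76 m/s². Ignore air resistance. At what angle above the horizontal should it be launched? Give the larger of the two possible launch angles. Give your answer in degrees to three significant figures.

Trajectory: y = x tanθ − g x² (1 + tan²θ)/(2v₀²). With x = 426, y = 29.8, v₀ = 58.2, g = 2.76:
73.94 tan²θ − 426 tanθ + (103.7) = 0.
tanθ = [426 ± √(426² − 4 × 73.94 × (103.7))] / (2 × 73.94) = (426 ± 388.3) / 147.9, giving tanθ = 0.2548 or 5.507.
θ = 14.29° or 79.71°; the larger is 79.71°.

79.7°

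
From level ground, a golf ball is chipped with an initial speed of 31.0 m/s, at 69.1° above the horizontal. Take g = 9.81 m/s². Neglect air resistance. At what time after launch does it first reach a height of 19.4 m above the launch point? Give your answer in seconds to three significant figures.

Components: vₓ = 31.00 cos 69.1° = 11.06 m/s, v_y0 = 31.00 sin 69.1° = 28.96 m/s.
Require v_y0 t − ½ g t² = 19.4, i.e. 4.905 t² − 28.96 t + 19.4 = 0.
Quadratic formula: t = (28.96 ± √458.07) / 9.81 = (28.96 ± 21.40) / 9.81 → t = 0.7704 s or 5.134 s.
The first (ascending) time is 0.7704 s.

0.770 s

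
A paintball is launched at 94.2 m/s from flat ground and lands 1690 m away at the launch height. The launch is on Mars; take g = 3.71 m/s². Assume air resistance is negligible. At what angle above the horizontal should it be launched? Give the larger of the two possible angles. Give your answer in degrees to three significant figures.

67.5°

From R = (v₀²/g) sin 2θ: sin 2θ = 3.71 × 1690 / 8873.6 = 0.7066.
2θ = 44.96° or 180° − 44.96° = 135.0°, so θ = 22.48° or 67.52°.
The larger angle is 67.52°.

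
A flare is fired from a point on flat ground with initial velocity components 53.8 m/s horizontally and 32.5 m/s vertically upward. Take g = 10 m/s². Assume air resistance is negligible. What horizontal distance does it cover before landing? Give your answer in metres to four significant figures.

349.7 m

Time aloft: T = 2 v_y0 / g = 2 × 32.50 / 10.0 = 6.500 s.
Horizontal distance R = vₓ T = 53.80 × 6.500 = 349.7 m.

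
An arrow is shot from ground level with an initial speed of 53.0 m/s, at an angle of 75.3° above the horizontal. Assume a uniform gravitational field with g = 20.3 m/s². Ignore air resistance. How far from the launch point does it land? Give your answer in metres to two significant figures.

68 m

vₓ = 53.00 cos 75.3° = 13.45 m/s; v_y0 = 53.00 sin 75.3° = 51.27 m/s.
Flight time T = 2 v_y0 / g = 5.051 s.
Horizontal distance R = vₓ T = 13.45 × 5.051 = 67.93 m.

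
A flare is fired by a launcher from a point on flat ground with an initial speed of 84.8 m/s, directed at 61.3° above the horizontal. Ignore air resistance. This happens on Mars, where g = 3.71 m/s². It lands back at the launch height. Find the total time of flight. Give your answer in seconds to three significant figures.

Resolve: vₓ = 84.80 cos 61.3° = 40.72 m/s and v_y0 = 84.80 sin 61.3° = 74.38 m/s.
Landing at launch height ⇒ T = 2 v_y0 / g = 2 × 74.38 / 3.71 = 40.10 s.

40.1 s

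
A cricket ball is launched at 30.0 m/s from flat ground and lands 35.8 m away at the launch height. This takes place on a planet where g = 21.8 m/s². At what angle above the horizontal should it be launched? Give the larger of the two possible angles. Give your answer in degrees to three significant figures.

59.9°

From R = (v₀²/g) sin 2θ: sin 2θ = 21.8 × 35.8 / 900.00 = 0.8672.
2θ = 60.13° or 180° − 60.13° = 119.9°, so θ = 30.06° or 59.94°.
The larger angle is 59.94°.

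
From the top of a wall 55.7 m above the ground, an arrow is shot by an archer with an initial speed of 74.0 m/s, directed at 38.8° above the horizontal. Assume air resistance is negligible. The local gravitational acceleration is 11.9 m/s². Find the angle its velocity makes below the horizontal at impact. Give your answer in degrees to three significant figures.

Components: vₓ = 74.00 cos 38.8° = 57.67 m/s, v_y0 = 74.00 sin 38.8° = 46.37 m/s.
The projectile lands when y = 55.7 + (46.37) t − ½·11.9·t² = 0. Positive root: t = (46.37 + √(46.37² + 2·11.9·55.7)) / 11.9 = (46.37 + 58.96) / 11.9 = 8.851 s.
At impact: v_y = v_y0 − g t = −58.96 m/s; vₓ = 57.67 m/s.
Angle below horizontal: arctan(|v_y|/vₓ) = arctan(58.96/57.67) = 45.63°.

45.6°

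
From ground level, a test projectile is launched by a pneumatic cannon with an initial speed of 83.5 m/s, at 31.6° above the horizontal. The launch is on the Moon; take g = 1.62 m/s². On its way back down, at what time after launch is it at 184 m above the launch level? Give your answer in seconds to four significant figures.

49.42 s

Resolve: vₓ = 83.50 cos 31.6° = 71.12 m/s and v_y0 = 83.50 sin 31.6° = 43.75 m/s.
Set y = v_y0 t − ½ g t² = 184: 0.8100 t² − 43.75 t + 184 = 0.
t = [43.75 ± √(43.75² − 2·1.62·184)] / 1.62 = (43.75 ± 36.31) / 1.62, so t = 4.597 s or t = 49.42 s.
The descending-branch root is 49.42 s.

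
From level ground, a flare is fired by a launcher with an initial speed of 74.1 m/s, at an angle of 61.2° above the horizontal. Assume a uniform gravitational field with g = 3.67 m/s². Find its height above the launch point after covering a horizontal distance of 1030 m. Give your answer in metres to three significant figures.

346 m

Components: vₓ = 74.10 cos 61.2° = 35.70 m/s, v_y0 = 74.10 sin 61.2° = 64.93 m/s.
x = vₓ t ⇒ t = 1030/35.70 = 28.85 s.
Height: y = v_y0 t − ½ g t² = 64.93 × 28.85 − 1.835 × 28.85² = 1874 − 1528 = 345.9 m.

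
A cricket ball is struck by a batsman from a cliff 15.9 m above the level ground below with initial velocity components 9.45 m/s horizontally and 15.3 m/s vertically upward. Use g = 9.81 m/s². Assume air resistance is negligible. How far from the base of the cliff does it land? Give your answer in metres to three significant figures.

The projectile lands when y = 15.9 + (15.30) t − ½·9.81·t² = 0. Positive root: t = (15.30 + √(15.30² + 2·9.81·15.9)) / 9.81 = (15.30 + 23.37) / 9.81 = 3.942 s.
Horizontal distance: R = vₓ t = 9.450 × 3.942 = 37.25 m.

37.2 m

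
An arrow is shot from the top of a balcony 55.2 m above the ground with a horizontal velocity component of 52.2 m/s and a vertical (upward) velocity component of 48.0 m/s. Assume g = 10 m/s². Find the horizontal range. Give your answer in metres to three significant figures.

The projectile lands when y = 55.2 + (48.00) t − ½·10.0·t² = 0. Positive root: t = (48.00 + √(48.00² + 2·10.0·55.2)) / 10.0 = (48.00 + 58.38) / 10.0 = 10.64 s.
Horizontal distance: R = vₓ t = 52.20 × 10.64 = 555.3 m.

555 m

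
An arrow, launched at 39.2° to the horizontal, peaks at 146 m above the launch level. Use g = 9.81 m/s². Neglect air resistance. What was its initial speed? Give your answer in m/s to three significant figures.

84.7 m/s

At the peak v_y = 0, so v_y0 = √(2gH) = √(2 × 9.81 × 146) = 53.52 m/s.
v_y0 = v₀ sin θ ⇒ v₀ = 53.52 / sin 39.2° = 84.68 m/s.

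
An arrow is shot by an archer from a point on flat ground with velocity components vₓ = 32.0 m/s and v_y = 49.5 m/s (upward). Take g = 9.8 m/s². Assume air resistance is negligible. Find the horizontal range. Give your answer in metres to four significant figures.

323.3 m

Flight time T = 2 v_y0 / g = 10.10 s.
Horizontal distance R = vₓ T = 32.00 × 10.10 = 323.3 m.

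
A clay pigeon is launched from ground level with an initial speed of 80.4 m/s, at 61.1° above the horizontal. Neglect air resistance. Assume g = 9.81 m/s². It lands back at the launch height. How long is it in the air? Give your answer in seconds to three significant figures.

14.4 s

Components: vₓ = 80.40 cos 61.1° = 38.86 m/s, v_y0 = 80.40 sin 61.1° = 70.39 m/s.
Landing at launch height ⇒ T = 2 v_y0 / g = 2 × 70.39 / 9.81 = 14.35 s.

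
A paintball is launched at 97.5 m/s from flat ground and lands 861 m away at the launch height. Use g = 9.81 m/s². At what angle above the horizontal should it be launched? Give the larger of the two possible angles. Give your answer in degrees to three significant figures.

58.7°

From R = (v₀²/g) sin 2θ: sin 2θ = 9.81 × 861 / 9506.2 = 0.8885.
2θ = 62.69° or 180° − 62.69° = 117.3°, so θ = 31.34° or 58.66°.
The larger angle is 58.66°.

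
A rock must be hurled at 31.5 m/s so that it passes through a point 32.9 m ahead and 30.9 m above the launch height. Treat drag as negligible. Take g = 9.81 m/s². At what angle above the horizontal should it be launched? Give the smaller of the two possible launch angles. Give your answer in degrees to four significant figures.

55.19°

Trajectory: y = x tanθ − g x² (1 + tan²θ)/(2v₀²). With x = 32.9, y = 30.9, v₀ = 31.5, g = 9.81:
5.351 tan²θ − 32.9 tanθ + (36.25) = 0.
tanθ = [32.9 ± √(32.9² − 4 × 5.351 × (36.25))] / (2 × 5.351) = (32.9 ± 17.51) / 10.70, giving tanθ = 1.438 or 4.710.
θ = 55.19° or 78.01°; the smaller is 55.19°.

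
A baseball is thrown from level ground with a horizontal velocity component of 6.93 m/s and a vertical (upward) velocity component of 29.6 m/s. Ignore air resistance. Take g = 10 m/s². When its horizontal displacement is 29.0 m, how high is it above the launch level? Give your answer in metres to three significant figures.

36.3 m

At x = 29.0 m, t = x/vₓ = 29.0/6.930 = 4.185 s.
Height: y = v_y0 t − ½ g t² = 29.60 × 4.185 − 5.000 × 4.185² = 123.9 − 87.56 = 36.31 m.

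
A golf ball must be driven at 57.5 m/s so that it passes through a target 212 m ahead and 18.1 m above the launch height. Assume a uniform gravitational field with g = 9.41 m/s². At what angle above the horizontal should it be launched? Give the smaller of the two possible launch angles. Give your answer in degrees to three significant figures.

24.1°

Trajectory: y = x tanθ − g x² (1 + tan²θ)/(2v₀²). With x = 212, y = 18.1, v₀ = 57.5, g = 9.41:
63.96 tan²θ − 212 tanθ + (82.06) = 0.
tanθ = [212 ± √(212² − 4 × 63.96 × (82.06))] / (2 × 63.96) = (212 ± 154.8) / 127.9, giving tanθ = 0.4475 or 2.867.
θ = 24.11° or 70.77°; the smaller is 24.11°.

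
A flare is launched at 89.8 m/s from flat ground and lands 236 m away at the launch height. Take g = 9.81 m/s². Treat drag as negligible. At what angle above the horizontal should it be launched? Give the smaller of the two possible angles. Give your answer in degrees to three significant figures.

R = v₀² sin 2θ / g gives sin 2θ = gR/v₀² = 9.81·236/89.8² = 0.2871.
2θ = 16.68° or 180° − 16.68° = 163.3°, so θ = 8.342° or 81.66°.
The smaller angle is 8.342°.

8.34°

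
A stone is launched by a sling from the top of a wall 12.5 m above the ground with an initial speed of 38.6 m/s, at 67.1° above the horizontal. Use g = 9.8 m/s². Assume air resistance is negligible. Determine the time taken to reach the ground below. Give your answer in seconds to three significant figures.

Horizontal component vₓ = 38.60 cos 67.1° = 15.02 m/s; vertical v_y0 = 38.60 sin 67.1° = 35.56 m/s.
With up positive and y = 0 at the ground: y(t) = 12.5 + (35.56) t − 4.900 t². Setting y = 0 and taking the positive root: t = [35.56 + √(35.56² + 2·9.80·12.5)] / 9.80 = (35.56 + 38.85) / 9.80 = 7.593 s.

7.59 s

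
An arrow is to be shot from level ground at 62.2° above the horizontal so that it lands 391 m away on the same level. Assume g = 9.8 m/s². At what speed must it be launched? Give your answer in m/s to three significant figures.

Level-ground range: R = v₀² sin(2θ)/g, so v₀ = √(gR / sin 2θ).
v₀ = √(9.80 × 391 / sin 124.4°) = √(3832 / 0.8251) = √4644.0 = 68.15 m/s.

68.1 m/s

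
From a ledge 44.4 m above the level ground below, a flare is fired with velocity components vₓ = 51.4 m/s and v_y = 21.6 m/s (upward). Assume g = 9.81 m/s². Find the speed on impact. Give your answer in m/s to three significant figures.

63.1 m/s

Vertical motion (up positive, ground at y = 0): 4.905 t² − (21.60) t − 44.4 = 0, so t = (21.60 + √(21.60² + 2·9.81·44.4)) / 9.81 = (21.60 + 36.57) / 9.81 = 5.930 s.
Vertical velocity at impact: v_y = v_y0 − g t = 21.60 − 9.81 × 5.930 = −36.57 m/s.
Speed: |v| = √(vₓ² + v_y²) = √(51.40² + 36.57²) = 63.08 m/s.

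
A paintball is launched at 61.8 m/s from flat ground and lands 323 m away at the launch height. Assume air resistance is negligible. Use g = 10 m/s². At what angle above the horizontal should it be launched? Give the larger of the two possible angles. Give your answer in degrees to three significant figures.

61.1°

Level-ground range R = v₀² sin(2θ)/g ⇒ sin(2θ) = gR/v₀² = 10.0 × 323 / 61.8² = 0.8457.
2θ = 57.75° or 180° − 57.75° = 122.3°, so θ = 28.87° or 61.13°.
The larger angle is 61.13°.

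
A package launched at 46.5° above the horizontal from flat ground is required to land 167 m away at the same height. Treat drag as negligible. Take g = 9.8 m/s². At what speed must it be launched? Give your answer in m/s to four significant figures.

40.48 m/s

From R = (v₀² / g) sin 2θ: v₀ = √(gR / sin 2θ).
v₀ = √(9.80 × 167 / sin 93.00°) = √(1637 / 0.9986) = √1638.8 = 40.48 m/s.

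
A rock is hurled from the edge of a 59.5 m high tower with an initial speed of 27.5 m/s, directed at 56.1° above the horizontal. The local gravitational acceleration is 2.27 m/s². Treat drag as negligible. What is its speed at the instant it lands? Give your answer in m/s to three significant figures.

32.0 m/s

vₓ = 27.50 cos 56.1° = 15.34 m/s; v_y0 = 27.50 sin 56.1° = 22.83 m/s.
With up positive and y = 0 at the ground: y(t) = 59.5 + (22.83) t − 1.135 t². Setting y = 0 and taking the positive root: t = [22.83 + √(22.83² + 2·2.27·59.5)] / 2.27 = (22.83 + 28.13) / 2.27 = 22.45 s.
Vertical velocity at impact: v_y = v_y0 − g t = 22.83 − 2.27 × 22.45 = −28.13 m/s.
Speed: |v| = √(vₓ² + v_y²) = √(15.34² + 28.13²) = 32.04 m/s.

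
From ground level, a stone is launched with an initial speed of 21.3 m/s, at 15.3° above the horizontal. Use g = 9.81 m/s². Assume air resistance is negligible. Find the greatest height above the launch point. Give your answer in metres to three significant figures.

1.61 m

vₓ = 21.30 cos 15.3° = 20.55 m/s; v_y0 = 21.30 sin 15.3° = 5.620 m/s.
At the apex v_y = 0, so H = v_y0²/(2g) = 5.620²/19.62 = 1.610 m.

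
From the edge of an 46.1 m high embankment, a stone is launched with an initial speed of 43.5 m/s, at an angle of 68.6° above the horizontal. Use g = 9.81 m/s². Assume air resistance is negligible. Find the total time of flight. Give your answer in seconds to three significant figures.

9.27 s

Resolve: vₓ = 43.50 cos 68.6° = 15.87 m/s and v_y0 = 43.50 sin 68.6° = 40.50 m/s.
Vertical motion (up positive, ground at y = 0): 4.905 t² − (40.50) t − 46.1 = 0, so t = (40.50 + √(40.50² + 2·9.81·46.1)) / 9.81 = (40.50 + 50.45) / 9.81 = 9.271 s.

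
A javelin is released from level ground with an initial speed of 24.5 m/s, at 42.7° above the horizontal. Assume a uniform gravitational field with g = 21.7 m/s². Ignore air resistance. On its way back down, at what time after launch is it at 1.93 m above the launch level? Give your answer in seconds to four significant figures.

Components: vₓ = 24.50 cos 42.7° = 18.01 m/s, v_y0 = 24.50 sin 42.7° = 16.61 m/s.
Require v_y0 t − ½ g t² = 1.93, i.e. 10.85 t² − 16.61 t + 1.93 = 0.
t = [16.61 ± √(16.61² − 2·21.7·1.93)] / 21.7 = (16.61 ± 13.87) / 21.7, so t = 0.1266 s or t = 1.405 s.
The descending-branch root is 1.405 s.

1.405 s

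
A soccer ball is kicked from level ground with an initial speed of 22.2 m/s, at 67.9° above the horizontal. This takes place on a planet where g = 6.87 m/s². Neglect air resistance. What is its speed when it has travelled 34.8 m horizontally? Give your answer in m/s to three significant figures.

Horizontal component vₓ = 22.20 cos 67.9° = 8.352 m/s; vertical v_y0 = 22.20 sin 67.9° = 20.57 m/s.
Time to reach x = 34.8 m: t = x/vₓ = 34.8/8.352 = 4.167 s.
Vertical velocity there: v_y = v_y0 − g t = 20.57 − 6.87 × 4.167 = −8.055 m/s.
Speed: √(vₓ² + v_y²) = √(8.352² + 8.055²) = 11.60 m/s.

11.6 m/s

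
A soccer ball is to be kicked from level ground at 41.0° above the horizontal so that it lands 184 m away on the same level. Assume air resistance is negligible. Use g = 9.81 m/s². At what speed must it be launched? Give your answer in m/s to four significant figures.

42.69 m/s

On level ground R = v₀² sin 2θ / g ⇒ v₀ = √(gR / sin 2θ).
v₀ = √(9.81 × 184 / sin 82.00°) = √(1805 / 0.9903) = √1822.8 = 42.69 m/s.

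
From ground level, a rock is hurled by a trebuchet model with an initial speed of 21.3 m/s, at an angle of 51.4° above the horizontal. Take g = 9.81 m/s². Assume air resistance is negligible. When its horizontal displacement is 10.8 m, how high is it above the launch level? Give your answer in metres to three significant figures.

10.3 m

Components: vₓ = 21.30 cos 51.4° = 13.29 m/s, v_y0 = 21.30 sin 51.4° = 16.65 m/s.
At x = 10.8 m, t = x/vₓ = 10.8/13.29 = 0.8127 s.
Height: y = v_y0 t − ½ g t² = 16.65 × 0.8127 − 4.905 × 0.8127² = 13.53 − 3.240 = 10.29 m.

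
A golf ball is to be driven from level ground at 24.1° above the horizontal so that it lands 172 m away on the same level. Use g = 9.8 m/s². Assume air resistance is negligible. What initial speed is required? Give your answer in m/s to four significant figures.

Level-ground range: R = v₀² sin(2θ)/g, so v₀ = √(gR / sin 2θ).
v₀ = √(9.80 × 172 / sin 48.20°) = √(1686 / 0.7455) = √2261.1 = 47.55 m/s.

47.55 m/s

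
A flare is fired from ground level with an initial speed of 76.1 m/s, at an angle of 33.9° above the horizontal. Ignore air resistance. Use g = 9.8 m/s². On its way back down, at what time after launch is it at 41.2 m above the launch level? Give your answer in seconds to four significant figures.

Horizontal component vₓ = 76.10 cos 33.9° = 63.16 m/s; vertical v_y0 = 76.10 sin 33.9° = 42.44 m/s.
Set y = v_y0 t − ½ g t² = 41.2: 4.900 t² − 42.44 t + 41.2 = 0.
Quadratic formula: t = (42.44 ± √994.01) / 9.80 = (42.44 ± 31.53) / 9.80 → t = 1.114 s or 7.548 s.
The descending-branch root is 7.548 s.

7.548 s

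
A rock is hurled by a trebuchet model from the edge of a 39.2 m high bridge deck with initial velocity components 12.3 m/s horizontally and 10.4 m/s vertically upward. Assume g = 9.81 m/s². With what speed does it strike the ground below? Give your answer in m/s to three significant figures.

The projectile lands when y = 39.2 + (10.40) t − ½·9.81·t² = 0. Positive root: t = (10.40 + √(10.40² + 2·9.81·39.2)) / 9.81 = (10.40 + 29.62) / 9.81 = 4.079 s.
Vertical velocity at impact: v_y = v_y0 − g t = 10.40 − 9.81 × 4.079 = −29.62 m/s.
Speed: |v| = √(vₓ² + v_y²) = √(12.30² + 29.62²) = 32.07 m/s.

32.1 m/s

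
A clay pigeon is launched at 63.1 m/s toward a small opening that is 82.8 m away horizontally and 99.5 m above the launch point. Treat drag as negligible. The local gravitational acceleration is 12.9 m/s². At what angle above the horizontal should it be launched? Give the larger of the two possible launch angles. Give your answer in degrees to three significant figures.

Trajectory: y = x tanθ − g x² (1 + tan²θ)/(2v₀²). With x = 82.8, y = 99.5, v₀ = 63.1, g = 12.9:
11.11 tan²θ − 82.8 tanθ + (110.6) = 0.
tanθ = [82.8 ± √(82.8² − 4 × 11.11 × (110.6))] / (2 × 11.11) = (82.8 ± 44.07) / 22.21, giving tanθ = 1.744 or 5.712.
θ = 60.16° or 80.07°; the larger is 80.07°.

80.1°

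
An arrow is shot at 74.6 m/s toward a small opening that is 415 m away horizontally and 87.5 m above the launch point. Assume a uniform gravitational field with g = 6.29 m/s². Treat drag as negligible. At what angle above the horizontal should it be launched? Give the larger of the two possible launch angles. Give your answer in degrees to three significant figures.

75.1°

Trajectory: y = x tanθ − g x² (1 + tan²θ)/(2v₀²). With x = 415, y = 87.5, v₀ = 74.6, g = 6.29:
97.33 tan²θ − 415 tanθ + (184.8) = 0.
tanθ = [415 ± √(415² − 4 × 97.33 × (184.8))] / (2 × 97.33) = (415 ± 316.7) / 194.7, giving tanθ = 0.5052 or 3.759.
θ = 26.80° or 75.10°; the larger is 75.10°.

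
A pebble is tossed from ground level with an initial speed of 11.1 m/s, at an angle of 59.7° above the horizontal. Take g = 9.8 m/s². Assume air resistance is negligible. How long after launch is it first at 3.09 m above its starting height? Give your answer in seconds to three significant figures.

vₓ = 11.10 cos 59.7° = 5.600 m/s; v_y0 = 11.10 sin 59.7° = 9.584 m/s.
Require v_y0 t − ½ g t² = 3.09, i.e. 4.900 t² − 9.584 t + 3.09 = 0.
Quadratic formula: t = (9.584 ± √31.283) / 9.80 = (9.584 ± 5.593) / 9.80 → t = 0.4072 s or 1.549 s.
The first (ascending) time is 0.4072 s.

0.407 s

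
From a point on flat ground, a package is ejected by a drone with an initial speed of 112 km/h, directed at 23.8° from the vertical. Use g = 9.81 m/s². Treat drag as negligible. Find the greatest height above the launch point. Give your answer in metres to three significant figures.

41.3 m

Convert: 112 km/h = 112/3.6 = 31.11 m/s.
Horizontal component vₓ = 31.11 sin 23.8° = 12.55 m/s; vertical v_y0 = 31.11 cos 23.8° = 28.47 m/s.
At the apex v_y = 0, so H = v_y0²/(2g) = 28.47²/19.62 = 41.30 m.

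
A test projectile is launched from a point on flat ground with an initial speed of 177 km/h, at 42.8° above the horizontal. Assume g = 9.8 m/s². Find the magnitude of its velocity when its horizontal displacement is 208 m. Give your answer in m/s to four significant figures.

42.84 m/s

Convert: 177 km/h = 177/3.6 = 49.17 m/s.
Resolve: vₓ = 49.17 cos 42.8° = 36.08 m/s and v_y0 = 49.17 sin 42.8° = 33.41 m/s.
At x = 208 m, t = x/vₓ = 208/36.08 = 5.766 s.
Vertical velocity there: v_y = v_y0 − g t = 33.41 − 9.80 × 5.766 = −23.10 m/s.
Speed: √(vₓ² + v_y²) = √(36.08² + 23.10²) = 42.84 m/s.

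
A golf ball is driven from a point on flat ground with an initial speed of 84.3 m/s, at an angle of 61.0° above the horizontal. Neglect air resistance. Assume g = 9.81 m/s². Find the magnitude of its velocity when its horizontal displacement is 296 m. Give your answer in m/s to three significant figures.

41.0 m/s

Horizontal component vₓ = 84.30 cos 61.0° = 40.87 m/s; vertical v_y0 = 84.30 sin 61.0° = 73.73 m/s.
x = vₓ t ⇒ t = 296/40.87 = 7.243 s.
Vertical velocity there: v_y = v_y0 − g t = 73.73 − 9.81 × 7.243 = 2.681 m/s.
Speed: √(vₓ² + v_y²) = √(40.87² + 2.681²) = 40.96 m/s.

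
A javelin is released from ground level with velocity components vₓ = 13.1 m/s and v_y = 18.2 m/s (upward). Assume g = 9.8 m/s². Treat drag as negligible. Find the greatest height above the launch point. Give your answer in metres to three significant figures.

16.9 m

Peak height H = v_y0² / (2g) = 331.24 / 19.60 = 16.90 m.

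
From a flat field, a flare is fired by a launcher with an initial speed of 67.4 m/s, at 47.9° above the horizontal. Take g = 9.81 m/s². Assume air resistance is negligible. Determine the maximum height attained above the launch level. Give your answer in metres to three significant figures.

127 m

vₓ = 67.40 cos 47.9° = 45.19 m/s; v_y0 = 67.40 sin 47.9° = 50.01 m/s.
Maximum height: H = v_y0² / (2g) = 50.01² / (2 × 9.81) = 127.5 m.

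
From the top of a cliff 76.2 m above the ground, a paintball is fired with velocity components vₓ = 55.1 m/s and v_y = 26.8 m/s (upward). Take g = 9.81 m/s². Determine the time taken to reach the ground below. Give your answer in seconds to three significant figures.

The projectile lands when y = 76.2 + (26.80) t − ½·9.81·t² = 0. Positive root: t = (26.80 + √(26.80² + 2·9.81·76.2)) / 9.81 = (26.80 + 47.05) / 9.81 = 7.528 s.

7.53 s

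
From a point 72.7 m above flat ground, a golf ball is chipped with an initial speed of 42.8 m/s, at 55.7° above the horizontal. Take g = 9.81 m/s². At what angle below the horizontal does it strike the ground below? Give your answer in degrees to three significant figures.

65.0°

Components: vₓ = 42.80 cos 55.7° = 24.12 m/s, v_y0 = 42.80 sin 55.7° = 35.36 m/s.
With up positive and y = 0 at the ground: y(t) = 72.7 + (35.36) t − 4.905 t². Setting y = 0 and taking the positive root: t = [35.36 + √(35.36² + 2·9.81·72.7)] / 9.81 = (35.36 + 51.73) / 9.81 = 8.878 s.
At impact: v_y = v_y0 − g t = −51.73 m/s; vₓ = 24.12 m/s.
Angle below horizontal: arctan(|v_y|/vₓ) = arctan(51.73/24.12) = 65.00°.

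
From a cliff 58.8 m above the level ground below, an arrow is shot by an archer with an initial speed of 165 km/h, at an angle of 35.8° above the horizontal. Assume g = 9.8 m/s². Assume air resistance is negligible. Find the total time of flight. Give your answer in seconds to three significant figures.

Convert: 165 km/h = 165/3.6 = 45.83 m/s.
vₓ = 45.83 cos 35.8° = 37.17 m/s; v_y0 = 45.83 sin 35.8° = 26.81 m/s.
Vertical motion (up positive, ground at y = 0): 4.900 t² − (26.81) t − 58.8 = 0, so t = (26.81 + √(26.81² + 2·9.80·58.8)) / 9.80 = (26.81 + 43.26) / 9.80 = 7.150 s.

7.15 s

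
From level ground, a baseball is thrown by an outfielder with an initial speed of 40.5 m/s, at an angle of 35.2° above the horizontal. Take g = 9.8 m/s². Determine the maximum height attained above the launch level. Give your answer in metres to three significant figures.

vₓ = 40.50 cos 35.2° = 33.09 m/s; v_y0 = 40.50 sin 35.2° = 23.35 m/s.
Maximum height: H = v_y0² / (2g) = 23.35² / (2 × 9.80) = 27.81 m.

27.8 m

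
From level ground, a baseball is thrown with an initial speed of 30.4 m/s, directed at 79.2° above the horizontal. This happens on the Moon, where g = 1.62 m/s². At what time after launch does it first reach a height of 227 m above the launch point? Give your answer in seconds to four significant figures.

10.72 s

Components: vₓ = 30.40 cos 79.2° = 5.696 m/s, v_y0 = 30.40 sin 79.2° = 29.86 m/s.
Set y = v_y0 t − ½ g t² = 227: 0.8100 t² − 29.86 t + 227 = 0.
Quadratic formula: t = (29.86 ± √156.23) / 1.62 = (29.86 ± 12.50) / 1.62 → t = 10.72 s or 26.15 s.
The first (ascending) time is 10.72 s.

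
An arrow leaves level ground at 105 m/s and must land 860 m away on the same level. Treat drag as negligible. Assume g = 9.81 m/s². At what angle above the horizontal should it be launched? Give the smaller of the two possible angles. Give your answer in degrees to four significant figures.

24.96°

From R = (v₀²/g) sin 2θ: sin 2θ = 9.81 × 860 / 11025 = 0.7652.
2θ = 49.93° or 180° − 49.93° = 130.1°, so θ = 24.96° or 65.04°.
The smaller angle is 24.96°.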